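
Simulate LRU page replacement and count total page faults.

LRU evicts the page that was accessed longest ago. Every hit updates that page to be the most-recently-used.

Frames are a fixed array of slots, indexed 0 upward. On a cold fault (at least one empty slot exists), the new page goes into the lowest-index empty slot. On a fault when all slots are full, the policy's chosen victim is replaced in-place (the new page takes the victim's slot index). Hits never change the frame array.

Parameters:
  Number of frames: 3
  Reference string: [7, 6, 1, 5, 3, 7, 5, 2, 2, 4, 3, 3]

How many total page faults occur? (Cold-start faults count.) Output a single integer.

Step 0: ref 7 → FAULT, frames=[7,-,-]
Step 1: ref 6 → FAULT, frames=[7,6,-]
Step 2: ref 1 → FAULT, frames=[7,6,1]
Step 3: ref 5 → FAULT (evict 7), frames=[5,6,1]
Step 4: ref 3 → FAULT (evict 6), frames=[5,3,1]
Step 5: ref 7 → FAULT (evict 1), frames=[5,3,7]
Step 6: ref 5 → HIT, frames=[5,3,7]
Step 7: ref 2 → FAULT (evict 3), frames=[5,2,7]
Step 8: ref 2 → HIT, frames=[5,2,7]
Step 9: ref 4 → FAULT (evict 7), frames=[5,2,4]
Step 10: ref 3 → FAULT (evict 5), frames=[3,2,4]
Step 11: ref 3 → HIT, frames=[3,2,4]
Total faults: 9

Answer: 9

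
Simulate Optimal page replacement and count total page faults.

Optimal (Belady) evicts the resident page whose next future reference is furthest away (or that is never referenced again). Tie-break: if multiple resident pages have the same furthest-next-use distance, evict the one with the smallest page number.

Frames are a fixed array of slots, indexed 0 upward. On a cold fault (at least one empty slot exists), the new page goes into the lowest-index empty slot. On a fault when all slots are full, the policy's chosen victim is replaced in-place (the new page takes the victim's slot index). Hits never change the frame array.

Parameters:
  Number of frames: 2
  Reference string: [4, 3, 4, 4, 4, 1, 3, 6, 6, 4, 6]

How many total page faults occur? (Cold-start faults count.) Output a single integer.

Step 0: ref 4 → FAULT, frames=[4,-]
Step 1: ref 3 → FAULT, frames=[4,3]
Step 2: ref 4 → HIT, frames=[4,3]
Step 3: ref 4 → HIT, frames=[4,3]
Step 4: ref 4 → HIT, frames=[4,3]
Step 5: ref 1 → FAULT (evict 4), frames=[1,3]
Step 6: ref 3 → HIT, frames=[1,3]
Step 7: ref 6 → FAULT (evict 1), frames=[6,3]
Step 8: ref 6 → HIT, frames=[6,3]
Step 9: ref 4 → FAULT (evict 3), frames=[6,4]
Step 10: ref 6 → HIT, frames=[6,4]
Total faults: 5

Answer: 5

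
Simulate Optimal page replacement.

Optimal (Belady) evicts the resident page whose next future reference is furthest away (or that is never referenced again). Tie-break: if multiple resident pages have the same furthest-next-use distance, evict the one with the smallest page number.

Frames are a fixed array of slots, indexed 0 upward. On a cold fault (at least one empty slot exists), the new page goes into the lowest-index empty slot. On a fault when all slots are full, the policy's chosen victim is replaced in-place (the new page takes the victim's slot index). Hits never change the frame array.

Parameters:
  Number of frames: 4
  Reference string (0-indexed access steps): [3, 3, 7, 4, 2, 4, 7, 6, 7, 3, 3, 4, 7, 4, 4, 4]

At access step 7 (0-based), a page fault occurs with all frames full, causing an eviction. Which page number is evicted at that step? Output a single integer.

Answer: 2

Derivation:
Step 0: ref 3 -> FAULT, frames=[3,-,-,-]
Step 1: ref 3 -> HIT, frames=[3,-,-,-]
Step 2: ref 7 -> FAULT, frames=[3,7,-,-]
Step 3: ref 4 -> FAULT, frames=[3,7,4,-]
Step 4: ref 2 -> FAULT, frames=[3,7,4,2]
Step 5: ref 4 -> HIT, frames=[3,7,4,2]
Step 6: ref 7 -> HIT, frames=[3,7,4,2]
Step 7: ref 6 -> FAULT, evict 2, frames=[3,7,4,6]
At step 7: evicted page 2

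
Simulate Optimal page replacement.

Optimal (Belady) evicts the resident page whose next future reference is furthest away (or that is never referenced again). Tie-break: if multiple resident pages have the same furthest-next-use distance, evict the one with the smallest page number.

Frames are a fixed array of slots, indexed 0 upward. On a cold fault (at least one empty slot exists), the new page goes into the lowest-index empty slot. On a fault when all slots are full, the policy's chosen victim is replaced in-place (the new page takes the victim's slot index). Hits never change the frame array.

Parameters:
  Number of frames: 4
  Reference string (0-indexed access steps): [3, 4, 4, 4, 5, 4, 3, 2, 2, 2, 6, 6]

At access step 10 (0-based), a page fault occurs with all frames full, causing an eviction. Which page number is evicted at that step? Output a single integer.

Answer: 2

Derivation:
Step 0: ref 3 -> FAULT, frames=[3,-,-,-]
Step 1: ref 4 -> FAULT, frames=[3,4,-,-]
Step 2: ref 4 -> HIT, frames=[3,4,-,-]
Step 3: ref 4 -> HIT, frames=[3,4,-,-]
Step 4: ref 5 -> FAULT, frames=[3,4,5,-]
Step 5: ref 4 -> HIT, frames=[3,4,5,-]
Step 6: ref 3 -> HIT, frames=[3,4,5,-]
Step 7: ref 2 -> FAULT, frames=[3,4,5,2]
Step 8: ref 2 -> HIT, frames=[3,4,5,2]
Step 9: ref 2 -> HIT, frames=[3,4,5,2]
Step 10: ref 6 -> FAULT, evict 2, frames=[3,4,5,6]
At step 10: evicted page 2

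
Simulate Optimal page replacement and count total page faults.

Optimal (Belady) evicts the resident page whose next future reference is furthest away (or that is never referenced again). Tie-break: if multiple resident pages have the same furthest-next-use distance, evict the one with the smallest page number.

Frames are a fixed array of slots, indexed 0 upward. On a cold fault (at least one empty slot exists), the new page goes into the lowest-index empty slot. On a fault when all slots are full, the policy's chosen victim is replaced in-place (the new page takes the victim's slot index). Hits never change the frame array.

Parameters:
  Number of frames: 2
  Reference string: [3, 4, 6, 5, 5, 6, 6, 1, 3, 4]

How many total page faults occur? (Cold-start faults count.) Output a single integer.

Step 0: ref 3 → FAULT, frames=[3,-]
Step 1: ref 4 → FAULT, frames=[3,4]
Step 2: ref 6 → FAULT (evict 4), frames=[3,6]
Step 3: ref 5 → FAULT (evict 3), frames=[5,6]
Step 4: ref 5 → HIT, frames=[5,6]
Step 5: ref 6 → HIT, frames=[5,6]
Step 6: ref 6 → HIT, frames=[5,6]
Step 7: ref 1 → FAULT (evict 5), frames=[1,6]
Step 8: ref 3 → FAULT (evict 1), frames=[3,6]
Step 9: ref 4 → FAULT (evict 3), frames=[4,6]
Total faults: 7

Answer: 7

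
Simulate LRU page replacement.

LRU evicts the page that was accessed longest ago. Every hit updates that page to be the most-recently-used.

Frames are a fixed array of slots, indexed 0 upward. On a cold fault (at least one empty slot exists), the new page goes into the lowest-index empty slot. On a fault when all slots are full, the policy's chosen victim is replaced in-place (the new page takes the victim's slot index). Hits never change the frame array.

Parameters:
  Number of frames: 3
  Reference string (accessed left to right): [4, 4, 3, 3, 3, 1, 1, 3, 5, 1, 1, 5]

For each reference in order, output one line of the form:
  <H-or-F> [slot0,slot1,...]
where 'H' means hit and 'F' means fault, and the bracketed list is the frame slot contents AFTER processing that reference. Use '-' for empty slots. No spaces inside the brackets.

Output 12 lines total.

F [4,-,-]
H [4,-,-]
F [4,3,-]
H [4,3,-]
H [4,3,-]
F [4,3,1]
H [4,3,1]
H [4,3,1]
F [5,3,1]
H [5,3,1]
H [5,3,1]
H [5,3,1]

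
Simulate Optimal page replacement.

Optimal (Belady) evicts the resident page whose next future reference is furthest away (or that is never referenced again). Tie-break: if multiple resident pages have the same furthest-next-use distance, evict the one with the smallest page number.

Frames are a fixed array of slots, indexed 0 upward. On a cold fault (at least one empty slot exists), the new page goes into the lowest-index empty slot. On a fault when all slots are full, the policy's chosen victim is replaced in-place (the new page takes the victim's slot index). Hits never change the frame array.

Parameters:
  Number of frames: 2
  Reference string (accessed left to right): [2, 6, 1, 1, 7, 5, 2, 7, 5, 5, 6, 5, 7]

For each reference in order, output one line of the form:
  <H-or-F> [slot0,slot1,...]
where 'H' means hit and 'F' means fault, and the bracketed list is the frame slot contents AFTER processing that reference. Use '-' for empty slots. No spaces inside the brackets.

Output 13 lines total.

F [2,-]
F [2,6]
F [2,1]
H [2,1]
F [2,7]
F [2,5]
H [2,5]
F [7,5]
H [7,5]
H [7,5]
F [6,5]
H [6,5]
F [6,7]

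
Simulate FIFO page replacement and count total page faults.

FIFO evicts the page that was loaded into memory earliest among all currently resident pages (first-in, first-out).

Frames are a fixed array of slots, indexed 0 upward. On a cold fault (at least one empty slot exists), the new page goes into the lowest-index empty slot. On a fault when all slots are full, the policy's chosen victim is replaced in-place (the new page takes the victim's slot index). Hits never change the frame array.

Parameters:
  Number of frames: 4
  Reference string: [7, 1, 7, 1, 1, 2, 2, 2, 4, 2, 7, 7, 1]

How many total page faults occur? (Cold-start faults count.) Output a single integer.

Answer: 4

Derivation:
Step 0: ref 7 → FAULT, frames=[7,-,-,-]
Step 1: ref 1 → FAULT, frames=[7,1,-,-]
Step 2: ref 7 → HIT, frames=[7,1,-,-]
Step 3: ref 1 → HIT, frames=[7,1,-,-]
Step 4: ref 1 → HIT, frames=[7,1,-,-]
Step 5: ref 2 → FAULT, frames=[7,1,2,-]
Step 6: ref 2 → HIT, frames=[7,1,2,-]
Step 7: ref 2 → HIT, frames=[7,1,2,-]
Step 8: ref 4 → FAULT, frames=[7,1,2,4]
Step 9: ref 2 → HIT, frames=[7,1,2,4]
Step 10: ref 7 → HIT, frames=[7,1,2,4]
Step 11: ref 7 → HIT, frames=[7,1,2,4]
Step 12: ref 1 → HIT, frames=[7,1,2,4]
Total faults: 4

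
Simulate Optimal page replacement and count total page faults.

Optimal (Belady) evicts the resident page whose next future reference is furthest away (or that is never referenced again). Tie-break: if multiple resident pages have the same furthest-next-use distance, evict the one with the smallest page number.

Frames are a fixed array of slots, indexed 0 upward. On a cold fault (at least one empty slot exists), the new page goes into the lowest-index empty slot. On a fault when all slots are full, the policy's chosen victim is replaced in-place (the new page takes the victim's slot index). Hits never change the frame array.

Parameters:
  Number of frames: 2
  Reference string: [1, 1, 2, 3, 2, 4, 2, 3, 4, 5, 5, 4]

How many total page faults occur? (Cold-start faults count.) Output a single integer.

Answer: 6

Derivation:
Step 0: ref 1 → FAULT, frames=[1,-]
Step 1: ref 1 → HIT, frames=[1,-]
Step 2: ref 2 → FAULT, frames=[1,2]
Step 3: ref 3 → FAULT (evict 1), frames=[3,2]
Step 4: ref 2 → HIT, frames=[3,2]
Step 5: ref 4 → FAULT (evict 3), frames=[4,2]
Step 6: ref 2 → HIT, frames=[4,2]
Step 7: ref 3 → FAULT (evict 2), frames=[4,3]
Step 8: ref 4 → HIT, frames=[4,3]
Step 9: ref 5 → FAULT (evict 3), frames=[4,5]
Step 10: ref 5 → HIT, frames=[4,5]
Step 11: ref 4 → HIT, frames=[4,5]
Total faults: 6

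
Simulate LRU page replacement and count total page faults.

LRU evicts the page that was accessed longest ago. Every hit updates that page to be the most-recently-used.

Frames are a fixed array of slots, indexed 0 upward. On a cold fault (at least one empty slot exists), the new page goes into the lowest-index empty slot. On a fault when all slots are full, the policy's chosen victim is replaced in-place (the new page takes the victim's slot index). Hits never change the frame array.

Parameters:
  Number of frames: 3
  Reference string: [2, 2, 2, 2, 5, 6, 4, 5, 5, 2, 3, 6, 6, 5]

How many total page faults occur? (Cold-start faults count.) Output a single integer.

Answer: 8

Derivation:
Step 0: ref 2 → FAULT, frames=[2,-,-]
Step 1: ref 2 → HIT, frames=[2,-,-]
Step 2: ref 2 → HIT, frames=[2,-,-]
Step 3: ref 2 → HIT, frames=[2,-,-]
Step 4: ref 5 → FAULT, frames=[2,5,-]
Step 5: ref 6 → FAULT, frames=[2,5,6]
Step 6: ref 4 → FAULT (evict 2), frames=[4,5,6]
Step 7: ref 5 → HIT, frames=[4,5,6]
Step 8: ref 5 → HIT, frames=[4,5,6]
Step 9: ref 2 → FAULT (evict 6), frames=[4,5,2]
Step 10: ref 3 → FAULT (evict 4), frames=[3,5,2]
Step 11: ref 6 → FAULT (evict 5), frames=[3,6,2]
Step 12: ref 6 → HIT, frames=[3,6,2]
Step 13: ref 5 → FAULT (evict 2), frames=[3,6,5]
Total faults: 8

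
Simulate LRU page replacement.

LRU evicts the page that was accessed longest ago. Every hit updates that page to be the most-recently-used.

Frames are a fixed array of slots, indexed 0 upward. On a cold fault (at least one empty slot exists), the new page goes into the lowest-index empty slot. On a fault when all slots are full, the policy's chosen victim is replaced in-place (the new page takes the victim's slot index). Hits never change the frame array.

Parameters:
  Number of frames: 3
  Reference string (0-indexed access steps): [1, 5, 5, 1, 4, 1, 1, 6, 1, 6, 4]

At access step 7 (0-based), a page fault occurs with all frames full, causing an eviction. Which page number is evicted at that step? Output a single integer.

Step 0: ref 1 -> FAULT, frames=[1,-,-]
Step 1: ref 5 -> FAULT, frames=[1,5,-]
Step 2: ref 5 -> HIT, frames=[1,5,-]
Step 3: ref 1 -> HIT, frames=[1,5,-]
Step 4: ref 4 -> FAULT, frames=[1,5,4]
Step 5: ref 1 -> HIT, frames=[1,5,4]
Step 6: ref 1 -> HIT, frames=[1,5,4]
Step 7: ref 6 -> FAULT, evict 5, frames=[1,6,4]
At step 7: evicted page 5

Answer: 5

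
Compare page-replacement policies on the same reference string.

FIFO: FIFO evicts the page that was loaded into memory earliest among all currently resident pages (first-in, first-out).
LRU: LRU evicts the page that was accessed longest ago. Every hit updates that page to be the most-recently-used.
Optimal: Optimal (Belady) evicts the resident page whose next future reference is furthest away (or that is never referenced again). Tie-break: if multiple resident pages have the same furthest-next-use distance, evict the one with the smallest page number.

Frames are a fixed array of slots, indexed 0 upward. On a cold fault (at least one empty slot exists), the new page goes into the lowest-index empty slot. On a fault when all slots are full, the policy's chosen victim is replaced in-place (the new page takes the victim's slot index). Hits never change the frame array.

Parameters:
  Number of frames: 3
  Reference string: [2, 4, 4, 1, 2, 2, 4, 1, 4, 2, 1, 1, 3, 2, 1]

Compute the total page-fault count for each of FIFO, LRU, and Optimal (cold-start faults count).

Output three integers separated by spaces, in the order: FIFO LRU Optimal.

Answer: 5 4 4

Derivation:
--- FIFO ---
  step 0: ref 2 -> FAULT, frames=[2,-,-] (faults so far: 1)
  step 1: ref 4 -> FAULT, frames=[2,4,-] (faults so far: 2)
  step 2: ref 4 -> HIT, frames=[2,4,-] (faults so far: 2)
  step 3: ref 1 -> FAULT, frames=[2,4,1] (faults so far: 3)
  step 4: ref 2 -> HIT, frames=[2,4,1] (faults so far: 3)
  step 5: ref 2 -> HIT, frames=[2,4,1] (faults so far: 3)
  step 6: ref 4 -> HIT, frames=[2,4,1] (faults so far: 3)
  step 7: ref 1 -> HIT, frames=[2,4,1] (faults so far: 3)
  step 8: ref 4 -> HIT, frames=[2,4,1] (faults so far: 3)
  step 9: ref 2 -> HIT, frames=[2,4,1] (faults so far: 3)
  step 10: ref 1 -> HIT, frames=[2,4,1] (faults so far: 3)
  step 11: ref 1 -> HIT, frames=[2,4,1] (faults so far: 3)
  step 12: ref 3 -> FAULT, evict 2, frames=[3,4,1] (faults so far: 4)
  step 13: ref 2 -> FAULT, evict 4, frames=[3,2,1] (faults so far: 5)
  step 14: ref 1 -> HIT, frames=[3,2,1] (faults so far: 5)
  FIFO total faults: 5
--- LRU ---
  step 0: ref 2 -> FAULT, frames=[2,-,-] (faults so far: 1)
  step 1: ref 4 -> FAULT, frames=[2,4,-] (faults so far: 2)
  step 2: ref 4 -> HIT, frames=[2,4,-] (faults so far: 2)
  step 3: ref 1 -> FAULT, frames=[2,4,1] (faults so far: 3)
  step 4: ref 2 -> HIT, frames=[2,4,1] (faults so far: 3)
  step 5: ref 2 -> HIT, frames=[2,4,1] (faults so far: 3)
  step 6: ref 4 -> HIT, frames=[2,4,1] (faults so far: 3)
  step 7: ref 1 -> HIT, frames=[2,4,1] (faults so far: 3)
  step 8: ref 4 -> HIT, frames=[2,4,1] (faults so far: 3)
  step 9: ref 2 -> HIT, frames=[2,4,1] (faults so far: 3)
  step 10: ref 1 -> HIT, frames=[2,4,1] (faults so far: 3)
  step 11: ref 1 -> HIT, frames=[2,4,1] (faults so far: 3)
  step 12: ref 3 -> FAULT, evict 4, frames=[2,3,1] (faults so far: 4)
  step 13: ref 2 -> HIT, frames=[2,3,1] (faults so far: 4)
  step 14: ref 1 -> HIT, frames=[2,3,1] (faults so far: 4)
  LRU total faults: 4
--- Optimal ---
  step 0: ref 2 -> FAULT, frames=[2,-,-] (faults so far: 1)
  step 1: ref 4 -> FAULT, frames=[2,4,-] (faults so far: 2)
  step 2: ref 4 -> HIT, frames=[2,4,-] (faults so far: 2)
  step 3: ref 1 -> FAULT, frames=[2,4,1] (faults so far: 3)
  step 4: ref 2 -> HIT, frames=[2,4,1] (faults so far: 3)
  step 5: ref 2 -> HIT, frames=[2,4,1] (faults so far: 3)
  step 6: ref 4 -> HIT, frames=[2,4,1] (faults so far: 3)
  step 7: ref 1 -> HIT, frames=[2,4,1] (faults so far: 3)
  step 8: ref 4 -> HIT, frames=[2,4,1] (faults so far: 3)
  step 9: ref 2 -> HIT, frames=[2,4,1] (faults so far: 3)
  step 10: ref 1 -> HIT, frames=[2,4,1] (faults so far: 3)
  step 11: ref 1 -> HIT, frames=[2,4,1] (faults so far: 3)
  step 12: ref 3 -> FAULT, evict 4, frames=[2,3,1] (faults so far: 4)
  step 13: ref 2 -> HIT, frames=[2,3,1] (faults so far: 4)
  step 14: ref 1 -> HIT, frames=[2,3,1] (faults so far: 4)
  Optimal total faults: 4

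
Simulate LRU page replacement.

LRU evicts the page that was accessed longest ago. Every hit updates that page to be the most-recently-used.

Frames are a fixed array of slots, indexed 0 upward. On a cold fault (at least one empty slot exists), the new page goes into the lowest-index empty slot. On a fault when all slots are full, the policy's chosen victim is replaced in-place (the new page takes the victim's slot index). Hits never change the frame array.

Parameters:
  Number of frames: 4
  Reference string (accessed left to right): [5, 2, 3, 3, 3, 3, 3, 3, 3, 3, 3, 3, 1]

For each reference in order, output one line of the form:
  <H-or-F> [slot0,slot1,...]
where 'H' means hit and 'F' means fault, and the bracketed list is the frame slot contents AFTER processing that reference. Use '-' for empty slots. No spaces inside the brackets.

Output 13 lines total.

F [5,-,-,-]
F [5,2,-,-]
F [5,2,3,-]
H [5,2,3,-]
H [5,2,3,-]
H [5,2,3,-]
H [5,2,3,-]
H [5,2,3,-]
H [5,2,3,-]
H [5,2,3,-]
H [5,2,3,-]
H [5,2,3,-]
F [5,2,3,1]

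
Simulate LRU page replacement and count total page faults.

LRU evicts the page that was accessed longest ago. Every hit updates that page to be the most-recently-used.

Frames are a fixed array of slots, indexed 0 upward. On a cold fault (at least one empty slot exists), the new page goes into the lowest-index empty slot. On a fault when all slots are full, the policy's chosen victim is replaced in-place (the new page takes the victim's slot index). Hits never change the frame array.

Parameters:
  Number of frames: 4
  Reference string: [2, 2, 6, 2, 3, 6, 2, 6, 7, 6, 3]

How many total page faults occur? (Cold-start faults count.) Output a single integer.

Answer: 4

Derivation:
Step 0: ref 2 → FAULT, frames=[2,-,-,-]
Step 1: ref 2 → HIT, frames=[2,-,-,-]
Step 2: ref 6 → FAULT, frames=[2,6,-,-]
Step 3: ref 2 → HIT, frames=[2,6,-,-]
Step 4: ref 3 → FAULT, frames=[2,6,3,-]
Step 5: ref 6 → HIT, frames=[2,6,3,-]
Step 6: ref 2 → HIT, frames=[2,6,3,-]
Step 7: ref 6 → HIT, frames=[2,6,3,-]
Step 8: ref 7 → FAULT, frames=[2,6,3,7]
Step 9: ref 6 → HIT, frames=[2,6,3,7]
Step 10: ref 3 → HIT, frames=[2,6,3,7]
Total faults: 4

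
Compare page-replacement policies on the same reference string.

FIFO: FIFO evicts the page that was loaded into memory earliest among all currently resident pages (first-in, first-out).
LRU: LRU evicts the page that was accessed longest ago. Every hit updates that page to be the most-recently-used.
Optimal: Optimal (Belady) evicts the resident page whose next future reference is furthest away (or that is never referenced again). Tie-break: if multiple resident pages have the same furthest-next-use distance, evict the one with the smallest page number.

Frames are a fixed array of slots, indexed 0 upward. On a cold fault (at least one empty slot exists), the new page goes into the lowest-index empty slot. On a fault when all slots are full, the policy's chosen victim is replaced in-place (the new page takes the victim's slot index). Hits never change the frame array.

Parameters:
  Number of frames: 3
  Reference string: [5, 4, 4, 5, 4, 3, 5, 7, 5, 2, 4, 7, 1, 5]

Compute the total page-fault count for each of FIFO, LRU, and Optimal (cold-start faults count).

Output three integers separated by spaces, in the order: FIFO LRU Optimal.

--- FIFO ---
  step 0: ref 5 -> FAULT, frames=[5,-,-] (faults so far: 1)
  step 1: ref 4 -> FAULT, frames=[5,4,-] (faults so far: 2)
  step 2: ref 4 -> HIT, frames=[5,4,-] (faults so far: 2)
  step 3: ref 5 -> HIT, frames=[5,4,-] (faults so far: 2)
  step 4: ref 4 -> HIT, frames=[5,4,-] (faults so far: 2)
  step 5: ref 3 -> FAULT, frames=[5,4,3] (faults so far: 3)
  step 6: ref 5 -> HIT, frames=[5,4,3] (faults so far: 3)
  step 7: ref 7 -> FAULT, evict 5, frames=[7,4,3] (faults so far: 4)
  step 8: ref 5 -> FAULT, evict 4, frames=[7,5,3] (faults so far: 5)
  step 9: ref 2 -> FAULT, evict 3, frames=[7,5,2] (faults so far: 6)
  step 10: ref 4 -> FAULT, evict 7, frames=[4,5,2] (faults so far: 7)
  step 11: ref 7 -> FAULT, evict 5, frames=[4,7,2] (faults so far: 8)
  step 12: ref 1 -> FAULT, evict 2, frames=[4,7,1] (faults so far: 9)
  step 13: ref 5 -> FAULT, evict 4, frames=[5,7,1] (faults so far: 10)
  FIFO total faults: 10
--- LRU ---
  step 0: ref 5 -> FAULT, frames=[5,-,-] (faults so far: 1)
  step 1: ref 4 -> FAULT, frames=[5,4,-] (faults so far: 2)
  step 2: ref 4 -> HIT, frames=[5,4,-] (faults so far: 2)
  step 3: ref 5 -> HIT, frames=[5,4,-] (faults so far: 2)
  step 4: ref 4 -> HIT, frames=[5,4,-] (faults so far: 2)
  step 5: ref 3 -> FAULT, frames=[5,4,3] (faults so far: 3)
  step 6: ref 5 -> HIT, frames=[5,4,3] (faults so far: 3)
  step 7: ref 7 -> FAULT, evict 4, frames=[5,7,3] (faults so far: 4)
  step 8: ref 5 -> HIT, frames=[5,7,3] (faults so far: 4)
  step 9: ref 2 -> FAULT, evict 3, frames=[5,7,2] (faults so far: 5)
  step 10: ref 4 -> FAULT, evict 7, frames=[5,4,2] (faults so far: 6)
  step 11: ref 7 -> FAULT, evict 5, frames=[7,4,2] (faults so far: 7)
  step 12: ref 1 -> FAULT, evict 2, frames=[7,4,1] (faults so far: 8)
  step 13: ref 5 -> FAULT, evict 4, frames=[7,5,1] (faults so far: 9)
  LRU total faults: 9
--- Optimal ---
  step 0: ref 5 -> FAULT, frames=[5,-,-] (faults so far: 1)
  step 1: ref 4 -> FAULT, frames=[5,4,-] (faults so far: 2)
  step 2: ref 4 -> HIT, frames=[5,4,-] (faults so far: 2)
  step 3: ref 5 -> HIT, frames=[5,4,-] (faults so far: 2)
  step 4: ref 4 -> HIT, frames=[5,4,-] (faults so far: 2)
  step 5: ref 3 -> FAULT, frames=[5,4,3] (faults so far: 3)
  step 6: ref 5 -> HIT, frames=[5,4,3] (faults so far: 3)
  step 7: ref 7 -> FAULT, evict 3, frames=[5,4,7] (faults so far: 4)
  step 8: ref 5 -> HIT, frames=[5,4,7] (faults so far: 4)
  step 9: ref 2 -> FAULT, evict 5, frames=[2,4,7] (faults so far: 5)
  step 10: ref 4 -> HIT, frames=[2,4,7] (faults so far: 5)
  step 11: ref 7 -> HIT, frames=[2,4,7] (faults so far: 5)
  step 12: ref 1 -> FAULT, evict 2, frames=[1,4,7] (faults so far: 6)
  step 13: ref 5 -> FAULT, evict 1, frames=[5,4,7] (faults so far: 7)
  Optimal total faults: 7

Answer: 10 9 7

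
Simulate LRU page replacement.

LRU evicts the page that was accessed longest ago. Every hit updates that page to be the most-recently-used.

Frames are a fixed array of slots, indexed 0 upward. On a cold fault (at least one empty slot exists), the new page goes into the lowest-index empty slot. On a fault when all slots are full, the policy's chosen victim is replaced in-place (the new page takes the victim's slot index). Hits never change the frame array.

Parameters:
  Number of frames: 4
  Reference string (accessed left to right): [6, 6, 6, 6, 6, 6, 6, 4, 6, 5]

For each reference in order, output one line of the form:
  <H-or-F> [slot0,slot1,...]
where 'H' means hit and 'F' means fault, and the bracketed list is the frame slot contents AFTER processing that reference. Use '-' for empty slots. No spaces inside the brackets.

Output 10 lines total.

F [6,-,-,-]
H [6,-,-,-]
H [6,-,-,-]
H [6,-,-,-]
H [6,-,-,-]
H [6,-,-,-]
H [6,-,-,-]
F [6,4,-,-]
H [6,4,-,-]
F [6,4,5,-]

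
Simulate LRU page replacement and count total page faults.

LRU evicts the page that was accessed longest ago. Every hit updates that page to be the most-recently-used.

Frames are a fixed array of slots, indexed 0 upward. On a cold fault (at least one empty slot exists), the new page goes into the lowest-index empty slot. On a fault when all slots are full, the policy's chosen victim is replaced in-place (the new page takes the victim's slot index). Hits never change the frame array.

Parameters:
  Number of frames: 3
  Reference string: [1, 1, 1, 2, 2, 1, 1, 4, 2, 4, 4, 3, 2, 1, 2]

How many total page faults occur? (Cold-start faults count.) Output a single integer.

Step 0: ref 1 → FAULT, frames=[1,-,-]
Step 1: ref 1 → HIT, frames=[1,-,-]
Step 2: ref 1 → HIT, frames=[1,-,-]
Step 3: ref 2 → FAULT, frames=[1,2,-]
Step 4: ref 2 → HIT, frames=[1,2,-]
Step 5: ref 1 → HIT, frames=[1,2,-]
Step 6: ref 1 → HIT, frames=[1,2,-]
Step 7: ref 4 → FAULT, frames=[1,2,4]
Step 8: ref 2 → HIT, frames=[1,2,4]
Step 9: ref 4 → HIT, frames=[1,2,4]
Step 10: ref 4 → HIT, frames=[1,2,4]
Step 11: ref 3 → FAULT (evict 1), frames=[3,2,4]
Step 12: ref 2 → HIT, frames=[3,2,4]
Step 13: ref 1 → FAULT (evict 4), frames=[3,2,1]
Step 14: ref 2 → HIT, frames=[3,2,1]
Total faults: 5

Answer: 5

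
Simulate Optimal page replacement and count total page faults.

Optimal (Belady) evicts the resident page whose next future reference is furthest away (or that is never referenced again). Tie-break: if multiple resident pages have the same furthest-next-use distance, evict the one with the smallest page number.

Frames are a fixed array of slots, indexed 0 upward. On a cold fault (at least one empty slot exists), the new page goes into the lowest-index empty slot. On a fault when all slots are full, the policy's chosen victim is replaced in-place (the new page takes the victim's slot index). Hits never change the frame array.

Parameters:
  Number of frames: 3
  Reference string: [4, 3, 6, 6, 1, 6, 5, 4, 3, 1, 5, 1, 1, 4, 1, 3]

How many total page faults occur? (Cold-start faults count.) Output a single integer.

Answer: 7

Derivation:
Step 0: ref 4 → FAULT, frames=[4,-,-]
Step 1: ref 3 → FAULT, frames=[4,3,-]
Step 2: ref 6 → FAULT, frames=[4,3,6]
Step 3: ref 6 → HIT, frames=[4,3,6]
Step 4: ref 1 → FAULT (evict 3), frames=[4,1,6]
Step 5: ref 6 → HIT, frames=[4,1,6]
Step 6: ref 5 → FAULT (evict 6), frames=[4,1,5]
Step 7: ref 4 → HIT, frames=[4,1,5]
Step 8: ref 3 → FAULT (evict 4), frames=[3,1,5]
Step 9: ref 1 → HIT, frames=[3,1,5]
Step 10: ref 5 → HIT, frames=[3,1,5]
Step 11: ref 1 → HIT, frames=[3,1,5]
Step 12: ref 1 → HIT, frames=[3,1,5]
Step 13: ref 4 → FAULT (evict 5), frames=[3,1,4]
Step 14: ref 1 → HIT, frames=[3,1,4]
Step 15: ref 3 → HIT, frames=[3,1,4]
Total faults: 7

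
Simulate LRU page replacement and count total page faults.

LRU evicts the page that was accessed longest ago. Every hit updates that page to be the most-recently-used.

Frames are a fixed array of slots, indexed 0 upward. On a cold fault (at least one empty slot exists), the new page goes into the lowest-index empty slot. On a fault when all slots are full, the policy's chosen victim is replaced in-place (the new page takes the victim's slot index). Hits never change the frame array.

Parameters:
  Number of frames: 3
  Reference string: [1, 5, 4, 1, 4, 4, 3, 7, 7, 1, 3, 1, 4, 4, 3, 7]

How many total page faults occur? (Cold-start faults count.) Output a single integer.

Answer: 8

Derivation:
Step 0: ref 1 → FAULT, frames=[1,-,-]
Step 1: ref 5 → FAULT, frames=[1,5,-]
Step 2: ref 4 → FAULT, frames=[1,5,4]
Step 3: ref 1 → HIT, frames=[1,5,4]
Step 4: ref 4 → HIT, frames=[1,5,4]
Step 5: ref 4 → HIT, frames=[1,5,4]
Step 6: ref 3 → FAULT (evict 5), frames=[1,3,4]
Step 7: ref 7 → FAULT (evict 1), frames=[7,3,4]
Step 8: ref 7 → HIT, frames=[7,3,4]
Step 9: ref 1 → FAULT (evict 4), frames=[7,3,1]
Step 10: ref 3 → HIT, frames=[7,3,1]
Step 11: ref 1 → HIT, frames=[7,3,1]
Step 12: ref 4 → FAULT (evict 7), frames=[4,3,1]
Step 13: ref 4 → HIT, frames=[4,3,1]
Step 14: ref 3 → HIT, frames=[4,3,1]
Step 15: ref 7 → FAULT (evict 1), frames=[4,3,7]
Total faults: 8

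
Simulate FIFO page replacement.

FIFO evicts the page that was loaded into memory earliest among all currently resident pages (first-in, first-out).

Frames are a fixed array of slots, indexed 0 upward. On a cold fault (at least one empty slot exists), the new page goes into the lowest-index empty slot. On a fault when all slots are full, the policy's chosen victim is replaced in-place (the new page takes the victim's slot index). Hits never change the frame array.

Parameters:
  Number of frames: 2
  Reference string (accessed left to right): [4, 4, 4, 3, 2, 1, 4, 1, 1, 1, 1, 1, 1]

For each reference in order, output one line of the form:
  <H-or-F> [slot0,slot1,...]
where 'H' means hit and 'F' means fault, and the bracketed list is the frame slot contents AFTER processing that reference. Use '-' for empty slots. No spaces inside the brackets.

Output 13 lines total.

F [4,-]
H [4,-]
H [4,-]
F [4,3]
F [2,3]
F [2,1]
F [4,1]
H [4,1]
H [4,1]
H [4,1]
H [4,1]
H [4,1]
H [4,1]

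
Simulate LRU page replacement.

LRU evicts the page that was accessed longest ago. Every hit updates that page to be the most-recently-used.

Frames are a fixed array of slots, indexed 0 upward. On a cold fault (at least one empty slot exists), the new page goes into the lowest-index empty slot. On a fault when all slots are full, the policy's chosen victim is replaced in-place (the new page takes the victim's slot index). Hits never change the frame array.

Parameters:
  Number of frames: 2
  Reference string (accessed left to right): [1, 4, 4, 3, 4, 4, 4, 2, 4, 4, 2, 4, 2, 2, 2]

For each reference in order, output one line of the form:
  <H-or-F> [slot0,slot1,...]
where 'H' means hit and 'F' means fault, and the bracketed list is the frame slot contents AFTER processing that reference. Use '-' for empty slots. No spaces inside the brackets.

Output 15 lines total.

F [1,-]
F [1,4]
H [1,4]
F [3,4]
H [3,4]
H [3,4]
H [3,4]
F [2,4]
H [2,4]
H [2,4]
H [2,4]
H [2,4]
H [2,4]
H [2,4]
H [2,4]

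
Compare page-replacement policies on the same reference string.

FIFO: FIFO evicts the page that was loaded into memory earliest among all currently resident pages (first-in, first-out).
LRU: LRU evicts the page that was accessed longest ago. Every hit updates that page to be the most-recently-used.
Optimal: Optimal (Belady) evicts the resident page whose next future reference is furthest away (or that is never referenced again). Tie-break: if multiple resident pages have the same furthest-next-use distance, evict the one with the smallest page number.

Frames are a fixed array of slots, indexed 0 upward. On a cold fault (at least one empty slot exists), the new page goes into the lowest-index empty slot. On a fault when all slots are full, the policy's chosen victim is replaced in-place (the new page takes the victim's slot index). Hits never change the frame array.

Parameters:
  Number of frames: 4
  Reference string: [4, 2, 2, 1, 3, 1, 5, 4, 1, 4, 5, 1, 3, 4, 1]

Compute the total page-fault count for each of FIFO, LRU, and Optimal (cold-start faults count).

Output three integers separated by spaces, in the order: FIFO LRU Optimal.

Answer: 6 6 5

Derivation:
--- FIFO ---
  step 0: ref 4 -> FAULT, frames=[4,-,-,-] (faults so far: 1)
  step 1: ref 2 -> FAULT, frames=[4,2,-,-] (faults so far: 2)
  step 2: ref 2 -> HIT, frames=[4,2,-,-] (faults so far: 2)
  step 3: ref 1 -> FAULT, frames=[4,2,1,-] (faults so far: 3)
  step 4: ref 3 -> FAULT, frames=[4,2,1,3] (faults so far: 4)
  step 5: ref 1 -> HIT, frames=[4,2,1,3] (faults so far: 4)
  step 6: ref 5 -> FAULT, evict 4, frames=[5,2,1,3] (faults so far: 5)
  step 7: ref 4 -> FAULT, evict 2, frames=[5,4,1,3] (faults so far: 6)
  step 8: ref 1 -> HIT, frames=[5,4,1,3] (faults so far: 6)
  step 9: ref 4 -> HIT, frames=[5,4,1,3] (faults so far: 6)
  step 10: ref 5 -> HIT, frames=[5,4,1,3] (faults so far: 6)
  step 11: ref 1 -> HIT, frames=[5,4,1,3] (faults so far: 6)
  step 12: ref 3 -> HIT, frames=[5,4,1,3] (faults so far: 6)
  step 13: ref 4 -> HIT, frames=[5,4,1,3] (faults so far: 6)
  step 14: ref 1 -> HIT, frames=[5,4,1,3] (faults so far: 6)
  FIFO total faults: 6
--- LRU ---
  step 0: ref 4 -> FAULT, frames=[4,-,-,-] (faults so far: 1)
  step 1: ref 2 -> FAULT, frames=[4,2,-,-] (faults so far: 2)
  step 2: ref 2 -> HIT, frames=[4,2,-,-] (faults so far: 2)
  step 3: ref 1 -> FAULT, frames=[4,2,1,-] (faults so far: 3)
  step 4: ref 3 -> FAULT, frames=[4,2,1,3] (faults so far: 4)
  step 5: ref 1 -> HIT, frames=[4,2,1,3] (faults so far: 4)
  step 6: ref 5 -> FAULT, evict 4, frames=[5,2,1,3] (faults so far: 5)
  step 7: ref 4 -> FAULT, evict 2, frames=[5,4,1,3] (faults so far: 6)
  step 8: ref 1 -> HIT, frames=[5,4,1,3] (faults so far: 6)
  step 9: ref 4 -> HIT, frames=[5,4,1,3] (faults so far: 6)
  step 10: ref 5 -> HIT, frames=[5,4,1,3] (faults so far: 6)
  step 11: ref 1 -> HIT, frames=[5,4,1,3] (faults so far: 6)
  step 12: ref 3 -> HIT, frames=[5,4,1,3] (faults so far: 6)
  step 13: ref 4 -> HIT, frames=[5,4,1,3] (faults so far: 6)
  step 14: ref 1 -> HIT, frames=[5,4,1,3] (faults so far: 6)
  LRU total faults: 6
--- Optimal ---
  step 0: ref 4 -> FAULT, frames=[4,-,-,-] (faults so far: 1)
  step 1: ref 2 -> FAULT, frames=[4,2,-,-] (faults so far: 2)
  step 2: ref 2 -> HIT, frames=[4,2,-,-] (faults so far: 2)
  step 3: ref 1 -> FAULT, frames=[4,2,1,-] (faults so far: 3)
  step 4: ref 3 -> FAULT, frames=[4,2,1,3] (faults so far: 4)
  step 5: ref 1 -> HIT, frames=[4,2,1,3] (faults so far: 4)
  step 6: ref 5 -> FAULT, evict 2, frames=[4,5,1,3] (faults so far: 5)
  step 7: ref 4 -> HIT, frames=[4,5,1,3] (faults so far: 5)
  step 8: ref 1 -> HIT, frames=[4,5,1,3] (faults so far: 5)
  step 9: ref 4 -> HIT, frames=[4,5,1,3] (faults so far: 5)
  step 10: ref 5 -> HIT, frames=[4,5,1,3] (faults so far: 5)
  step 11: ref 1 -> HIT, frames=[4,5,1,3] (faults so far: 5)
  step 12: ref 3 -> HIT, frames=[4,5,1,3] (faults so far: 5)
  step 13: ref 4 -> HIT, frames=[4,5,1,3] (faults so far: 5)
  step 14: ref 1 -> HIT, frames=[4,5,1,3] (faults so far: 5)
  Optimal total faults: 5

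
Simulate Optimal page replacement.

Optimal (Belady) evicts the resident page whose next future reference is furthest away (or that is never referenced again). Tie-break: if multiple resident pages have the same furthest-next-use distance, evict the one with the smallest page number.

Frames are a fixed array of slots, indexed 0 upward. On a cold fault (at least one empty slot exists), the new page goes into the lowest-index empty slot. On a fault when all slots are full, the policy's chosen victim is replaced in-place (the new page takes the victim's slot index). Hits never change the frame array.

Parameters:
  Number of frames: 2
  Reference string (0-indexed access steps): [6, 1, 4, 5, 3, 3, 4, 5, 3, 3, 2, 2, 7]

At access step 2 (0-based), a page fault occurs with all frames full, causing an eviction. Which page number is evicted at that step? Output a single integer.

Answer: 1

Derivation:
Step 0: ref 6 -> FAULT, frames=[6,-]
Step 1: ref 1 -> FAULT, frames=[6,1]
Step 2: ref 4 -> FAULT, evict 1, frames=[6,4]
At step 2: evicted page 1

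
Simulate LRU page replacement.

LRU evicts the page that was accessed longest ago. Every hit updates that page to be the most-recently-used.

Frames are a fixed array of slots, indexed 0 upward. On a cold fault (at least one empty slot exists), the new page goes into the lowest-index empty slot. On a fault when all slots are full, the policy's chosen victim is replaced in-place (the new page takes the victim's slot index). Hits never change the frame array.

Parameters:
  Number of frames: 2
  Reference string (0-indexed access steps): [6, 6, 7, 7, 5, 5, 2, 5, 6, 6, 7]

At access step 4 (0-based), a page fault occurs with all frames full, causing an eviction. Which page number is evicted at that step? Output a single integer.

Answer: 6

Derivation:
Step 0: ref 6 -> FAULT, frames=[6,-]
Step 1: ref 6 -> HIT, frames=[6,-]
Step 2: ref 7 -> FAULT, frames=[6,7]
Step 3: ref 7 -> HIT, frames=[6,7]
Step 4: ref 5 -> FAULT, evict 6, frames=[5,7]
At step 4: evicted page 6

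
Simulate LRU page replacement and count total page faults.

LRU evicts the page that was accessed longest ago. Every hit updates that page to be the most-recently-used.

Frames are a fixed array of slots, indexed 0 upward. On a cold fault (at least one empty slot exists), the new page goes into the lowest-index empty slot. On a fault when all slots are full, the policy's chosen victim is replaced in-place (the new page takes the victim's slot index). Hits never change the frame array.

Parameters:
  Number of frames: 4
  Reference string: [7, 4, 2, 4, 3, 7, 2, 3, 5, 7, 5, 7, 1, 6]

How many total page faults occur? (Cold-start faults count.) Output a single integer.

Answer: 7

Derivation:
Step 0: ref 7 → FAULT, frames=[7,-,-,-]
Step 1: ref 4 → FAULT, frames=[7,4,-,-]
Step 2: ref 2 → FAULT, frames=[7,4,2,-]
Step 3: ref 4 → HIT, frames=[7,4,2,-]
Step 4: ref 3 → FAULT, frames=[7,4,2,3]
Step 5: ref 7 → HIT, frames=[7,4,2,3]
Step 6: ref 2 → HIT, frames=[7,4,2,3]
Step 7: ref 3 → HIT, frames=[7,4,2,3]
Step 8: ref 5 → FAULT (evict 4), frames=[7,5,2,3]
Step 9: ref 7 → HIT, frames=[7,5,2,3]
Step 10: ref 5 → HIT, frames=[7,5,2,3]
Step 11: ref 7 → HIT, frames=[7,5,2,3]
Step 12: ref 1 → FAULT (evict 2), frames=[7,5,1,3]
Step 13: ref 6 → FAULT (evict 3), frames=[7,5,1,6]
Total faults: 7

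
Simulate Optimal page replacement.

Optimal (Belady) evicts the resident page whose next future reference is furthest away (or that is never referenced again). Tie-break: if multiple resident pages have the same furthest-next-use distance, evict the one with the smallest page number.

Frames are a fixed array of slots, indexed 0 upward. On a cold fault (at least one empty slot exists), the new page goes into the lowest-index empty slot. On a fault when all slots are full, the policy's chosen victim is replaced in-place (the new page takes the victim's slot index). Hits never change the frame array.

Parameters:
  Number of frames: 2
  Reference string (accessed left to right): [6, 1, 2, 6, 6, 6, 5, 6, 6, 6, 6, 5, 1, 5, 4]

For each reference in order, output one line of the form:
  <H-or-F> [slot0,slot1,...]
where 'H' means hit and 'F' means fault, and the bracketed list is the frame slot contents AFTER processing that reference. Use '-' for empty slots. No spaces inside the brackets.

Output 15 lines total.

F [6,-]
F [6,1]
F [6,2]
H [6,2]
H [6,2]
H [6,2]
F [6,5]
H [6,5]
H [6,5]
H [6,5]
H [6,5]
H [6,5]
F [1,5]
H [1,5]
F [4,5]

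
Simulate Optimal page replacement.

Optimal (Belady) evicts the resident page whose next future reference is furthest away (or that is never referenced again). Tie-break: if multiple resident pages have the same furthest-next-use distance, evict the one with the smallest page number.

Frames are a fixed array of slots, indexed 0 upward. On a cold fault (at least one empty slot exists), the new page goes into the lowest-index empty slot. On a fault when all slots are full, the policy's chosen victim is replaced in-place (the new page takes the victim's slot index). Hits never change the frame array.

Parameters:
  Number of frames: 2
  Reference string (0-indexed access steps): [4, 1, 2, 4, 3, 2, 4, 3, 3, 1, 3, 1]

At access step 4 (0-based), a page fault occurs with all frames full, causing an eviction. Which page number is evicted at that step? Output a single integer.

Answer: 4

Derivation:
Step 0: ref 4 -> FAULT, frames=[4,-]
Step 1: ref 1 -> FAULT, frames=[4,1]
Step 2: ref 2 -> FAULT, evict 1, frames=[4,2]
Step 3: ref 4 -> HIT, frames=[4,2]
Step 4: ref 3 -> FAULT, evict 4, frames=[3,2]
At step 4: evicted page 4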